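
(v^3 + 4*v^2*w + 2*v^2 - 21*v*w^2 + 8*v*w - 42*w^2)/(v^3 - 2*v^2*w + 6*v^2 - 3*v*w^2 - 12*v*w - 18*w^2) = (v^2 + 7*v*w + 2*v + 14*w)/(v^2 + v*w + 6*v + 6*w)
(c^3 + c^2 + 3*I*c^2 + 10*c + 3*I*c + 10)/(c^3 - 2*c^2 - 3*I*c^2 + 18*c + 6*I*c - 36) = (c^3 + c^2*(1 + 3*I) + c*(10 + 3*I) + 10)/(c^3 - c^2*(2 + 3*I) + 6*c*(3 + I) - 36)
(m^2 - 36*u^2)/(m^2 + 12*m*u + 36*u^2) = (m - 6*u)/(m + 6*u)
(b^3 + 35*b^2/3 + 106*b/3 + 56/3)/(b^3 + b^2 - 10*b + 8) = (3*b^2 + 23*b + 14)/(3*(b^2 - 3*b + 2))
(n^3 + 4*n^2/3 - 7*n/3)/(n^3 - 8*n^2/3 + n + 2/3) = n*(3*n + 7)/(3*n^2 - 5*n - 2)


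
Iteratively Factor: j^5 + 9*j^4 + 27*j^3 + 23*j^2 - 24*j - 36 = (j + 3)*(j^4 + 6*j^3 + 9*j^2 - 4*j - 12) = (j + 2)*(j + 3)*(j^3 + 4*j^2 + j - 6) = (j + 2)*(j + 3)^2*(j^2 + j - 2) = (j - 1)*(j + 2)*(j + 3)^2*(j + 2)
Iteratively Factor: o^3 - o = (o - 1)*(o^2 + o) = (o - 1)*(o + 1)*(o)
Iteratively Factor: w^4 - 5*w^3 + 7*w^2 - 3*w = (w - 1)*(w^3 - 4*w^2 + 3*w) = (w - 3)*(w - 1)*(w^2 - w) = (w - 3)*(w - 1)^2*(w)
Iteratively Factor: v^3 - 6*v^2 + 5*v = (v)*(v^2 - 6*v + 5) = v*(v - 1)*(v - 5)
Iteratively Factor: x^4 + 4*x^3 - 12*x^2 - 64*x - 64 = (x + 2)*(x^3 + 2*x^2 - 16*x - 32) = (x + 2)^2*(x^2 - 16) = (x - 4)*(x + 2)^2*(x + 4)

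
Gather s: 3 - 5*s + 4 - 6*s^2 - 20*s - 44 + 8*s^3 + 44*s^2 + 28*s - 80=8*s^3 + 38*s^2 + 3*s - 117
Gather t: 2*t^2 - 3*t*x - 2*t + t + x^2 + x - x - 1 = 2*t^2 + t*(-3*x - 1) + x^2 - 1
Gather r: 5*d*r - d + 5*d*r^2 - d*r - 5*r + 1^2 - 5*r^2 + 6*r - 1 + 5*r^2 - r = 5*d*r^2 + 4*d*r - d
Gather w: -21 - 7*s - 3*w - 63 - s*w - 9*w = -7*s + w*(-s - 12) - 84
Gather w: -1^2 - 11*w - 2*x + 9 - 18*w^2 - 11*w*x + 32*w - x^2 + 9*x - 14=-18*w^2 + w*(21 - 11*x) - x^2 + 7*x - 6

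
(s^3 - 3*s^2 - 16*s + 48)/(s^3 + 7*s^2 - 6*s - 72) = (s - 4)/(s + 6)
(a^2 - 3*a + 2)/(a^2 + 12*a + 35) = (a^2 - 3*a + 2)/(a^2 + 12*a + 35)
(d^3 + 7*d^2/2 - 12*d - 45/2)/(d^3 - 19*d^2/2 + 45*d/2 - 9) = (2*d^2 + 13*d + 15)/(2*d^2 - 13*d + 6)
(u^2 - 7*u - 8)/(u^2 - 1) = (u - 8)/(u - 1)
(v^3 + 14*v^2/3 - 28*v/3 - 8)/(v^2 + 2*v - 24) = (3*v^2 - 4*v - 4)/(3*(v - 4))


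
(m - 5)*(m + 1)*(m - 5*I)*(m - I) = m^4 - 4*m^3 - 6*I*m^3 - 10*m^2 + 24*I*m^2 + 20*m + 30*I*m + 25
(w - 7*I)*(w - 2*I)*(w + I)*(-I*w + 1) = -I*w^4 - 7*w^3 - 3*I*w^2 - 19*w - 14*I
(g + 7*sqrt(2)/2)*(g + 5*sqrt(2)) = g^2 + 17*sqrt(2)*g/2 + 35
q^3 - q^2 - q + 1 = (q - 1)^2*(q + 1)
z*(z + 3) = z^2 + 3*z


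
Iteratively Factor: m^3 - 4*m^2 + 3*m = (m - 1)*(m^2 - 3*m) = (m - 3)*(m - 1)*(m)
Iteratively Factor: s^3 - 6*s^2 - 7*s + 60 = (s - 4)*(s^2 - 2*s - 15) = (s - 4)*(s + 3)*(s - 5)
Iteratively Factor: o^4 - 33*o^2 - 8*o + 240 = (o - 5)*(o^3 + 5*o^2 - 8*o - 48) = (o - 5)*(o - 3)*(o^2 + 8*o + 16) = (o - 5)*(o - 3)*(o + 4)*(o + 4)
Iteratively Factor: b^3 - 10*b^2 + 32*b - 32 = (b - 4)*(b^2 - 6*b + 8) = (b - 4)*(b - 2)*(b - 4)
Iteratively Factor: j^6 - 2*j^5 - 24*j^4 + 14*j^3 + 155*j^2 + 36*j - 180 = (j + 2)*(j^5 - 4*j^4 - 16*j^3 + 46*j^2 + 63*j - 90) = (j + 2)*(j + 3)*(j^4 - 7*j^3 + 5*j^2 + 31*j - 30) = (j - 5)*(j + 2)*(j + 3)*(j^3 - 2*j^2 - 5*j + 6) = (j - 5)*(j - 1)*(j + 2)*(j + 3)*(j^2 - j - 6) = (j - 5)*(j - 3)*(j - 1)*(j + 2)*(j + 3)*(j + 2)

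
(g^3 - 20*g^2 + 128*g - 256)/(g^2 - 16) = (g^2 - 16*g + 64)/(g + 4)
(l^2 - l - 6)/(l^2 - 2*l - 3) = (l + 2)/(l + 1)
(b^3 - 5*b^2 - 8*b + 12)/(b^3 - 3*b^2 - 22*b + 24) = (b + 2)/(b + 4)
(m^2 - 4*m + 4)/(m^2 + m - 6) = (m - 2)/(m + 3)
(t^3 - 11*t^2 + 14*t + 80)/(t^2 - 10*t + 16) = (t^2 - 3*t - 10)/(t - 2)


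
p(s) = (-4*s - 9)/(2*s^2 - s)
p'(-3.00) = -0.10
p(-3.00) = 0.14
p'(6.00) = 0.11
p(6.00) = -0.50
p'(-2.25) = -0.32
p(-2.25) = 0.00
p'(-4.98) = 0.00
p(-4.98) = 0.20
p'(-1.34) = -1.76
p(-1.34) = -0.74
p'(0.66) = 409.03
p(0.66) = -55.11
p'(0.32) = 251.62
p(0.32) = 89.24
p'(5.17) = 0.17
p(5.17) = -0.61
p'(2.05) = 2.44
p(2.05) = -2.71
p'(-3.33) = -0.06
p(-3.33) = 0.17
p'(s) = (1 - 4*s)*(-4*s - 9)/(2*s^2 - s)^2 - 4/(2*s^2 - s)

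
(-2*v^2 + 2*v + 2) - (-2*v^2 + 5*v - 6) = 8 - 3*v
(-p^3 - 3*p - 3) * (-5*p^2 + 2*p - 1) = 5*p^5 - 2*p^4 + 16*p^3 + 9*p^2 - 3*p + 3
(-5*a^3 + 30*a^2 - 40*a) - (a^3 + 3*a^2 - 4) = -6*a^3 + 27*a^2 - 40*a + 4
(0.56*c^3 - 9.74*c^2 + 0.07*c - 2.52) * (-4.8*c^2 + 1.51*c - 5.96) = -2.688*c^5 + 47.5976*c^4 - 18.381*c^3 + 70.2521*c^2 - 4.2224*c + 15.0192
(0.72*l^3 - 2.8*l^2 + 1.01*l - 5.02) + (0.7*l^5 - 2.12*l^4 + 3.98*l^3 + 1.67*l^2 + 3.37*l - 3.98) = 0.7*l^5 - 2.12*l^4 + 4.7*l^3 - 1.13*l^2 + 4.38*l - 9.0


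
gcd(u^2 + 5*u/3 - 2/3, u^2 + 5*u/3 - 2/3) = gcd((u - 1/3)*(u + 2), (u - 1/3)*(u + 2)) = u^2 + 5*u/3 - 2/3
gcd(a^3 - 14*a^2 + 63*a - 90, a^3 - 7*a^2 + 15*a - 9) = a - 3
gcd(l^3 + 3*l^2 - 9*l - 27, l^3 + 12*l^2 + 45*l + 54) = l^2 + 6*l + 9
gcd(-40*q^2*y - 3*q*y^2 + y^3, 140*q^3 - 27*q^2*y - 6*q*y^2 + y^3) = 5*q + y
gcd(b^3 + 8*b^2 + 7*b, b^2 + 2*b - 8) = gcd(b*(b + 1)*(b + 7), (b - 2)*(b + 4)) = 1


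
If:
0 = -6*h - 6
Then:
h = -1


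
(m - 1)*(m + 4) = m^2 + 3*m - 4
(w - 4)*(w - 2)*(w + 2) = w^3 - 4*w^2 - 4*w + 16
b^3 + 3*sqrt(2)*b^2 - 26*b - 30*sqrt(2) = (b - 3*sqrt(2))*(b + sqrt(2))*(b + 5*sqrt(2))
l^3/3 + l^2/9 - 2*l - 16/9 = (l/3 + 1/3)*(l - 8/3)*(l + 2)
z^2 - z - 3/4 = (z - 3/2)*(z + 1/2)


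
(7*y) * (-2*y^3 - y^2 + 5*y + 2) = -14*y^4 - 7*y^3 + 35*y^2 + 14*y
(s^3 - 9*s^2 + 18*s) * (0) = 0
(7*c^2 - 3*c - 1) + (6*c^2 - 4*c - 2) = 13*c^2 - 7*c - 3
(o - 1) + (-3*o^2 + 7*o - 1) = -3*o^2 + 8*o - 2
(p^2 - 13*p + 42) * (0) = 0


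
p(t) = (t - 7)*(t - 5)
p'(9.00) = 6.00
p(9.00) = 8.00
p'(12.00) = 12.00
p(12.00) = 35.00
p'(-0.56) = -13.12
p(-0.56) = 42.03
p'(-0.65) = -13.30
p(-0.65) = 43.22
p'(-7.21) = -26.42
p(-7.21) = 173.50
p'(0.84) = -10.32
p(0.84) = 25.63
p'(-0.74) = -13.48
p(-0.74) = 44.43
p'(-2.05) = -16.10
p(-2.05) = 63.80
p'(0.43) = -11.14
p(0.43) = 30.02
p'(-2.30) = -16.60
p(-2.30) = 67.89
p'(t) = 2*t - 12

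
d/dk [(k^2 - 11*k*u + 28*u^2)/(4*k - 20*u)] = (k^2 - 10*k*u + 27*u^2)/(4*(k^2 - 10*k*u + 25*u^2))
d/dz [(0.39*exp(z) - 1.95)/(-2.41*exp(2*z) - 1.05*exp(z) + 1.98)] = (0.9399*exp(2*z) - 9.399*exp(z) - 1.2753)*exp(z)/(5.8081*exp(4*z) + 5.061*exp(3*z) - 8.4411*exp(2*z) - 4.158*exp(z) + 3.9204)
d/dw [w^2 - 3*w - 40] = 2*w - 3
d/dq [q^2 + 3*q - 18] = 2*q + 3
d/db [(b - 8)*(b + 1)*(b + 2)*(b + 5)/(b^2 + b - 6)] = (2*b^5 + 3*b^4 - 24*b^3 + 79*b^2 + 724*b + 836)/(b^4 + 2*b^3 - 11*b^2 - 12*b + 36)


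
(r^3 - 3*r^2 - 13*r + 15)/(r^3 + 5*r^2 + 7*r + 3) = (r^2 - 6*r + 5)/(r^2 + 2*r + 1)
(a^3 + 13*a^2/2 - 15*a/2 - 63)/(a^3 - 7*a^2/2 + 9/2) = (2*a^2 + 19*a + 42)/(2*a^2 - a - 3)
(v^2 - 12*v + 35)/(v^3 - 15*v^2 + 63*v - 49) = (v - 5)/(v^2 - 8*v + 7)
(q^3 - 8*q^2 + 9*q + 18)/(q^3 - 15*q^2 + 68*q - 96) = (q^2 - 5*q - 6)/(q^2 - 12*q + 32)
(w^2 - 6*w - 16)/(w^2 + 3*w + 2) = (w - 8)/(w + 1)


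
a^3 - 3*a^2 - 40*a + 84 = (a - 7)*(a - 2)*(a + 6)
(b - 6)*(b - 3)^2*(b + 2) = b^4 - 10*b^3 + 21*b^2 + 36*b - 108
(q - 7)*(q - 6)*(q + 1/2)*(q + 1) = q^4 - 23*q^3/2 + 23*q^2 + 113*q/2 + 21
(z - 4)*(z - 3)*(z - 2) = z^3 - 9*z^2 + 26*z - 24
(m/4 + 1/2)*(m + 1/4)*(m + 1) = m^3/4 + 13*m^2/16 + 11*m/16 + 1/8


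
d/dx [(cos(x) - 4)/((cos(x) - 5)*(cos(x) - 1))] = (cos(x)^2 - 8*cos(x) + 19)*sin(x)/((cos(x) - 5)^2*(cos(x) - 1)^2)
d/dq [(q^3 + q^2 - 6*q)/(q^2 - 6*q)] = q*(q - 12)/(q^2 - 12*q + 36)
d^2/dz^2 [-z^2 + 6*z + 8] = -2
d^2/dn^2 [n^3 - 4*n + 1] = 6*n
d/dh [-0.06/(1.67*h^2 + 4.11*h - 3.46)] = (0.2004*h + 0.2466)/(1.67*h^2 + 4.11*h - 3.46)^2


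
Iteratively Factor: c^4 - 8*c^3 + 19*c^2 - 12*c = (c)*(c^3 - 8*c^2 + 19*c - 12) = c*(c - 1)*(c^2 - 7*c + 12) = c*(c - 4)*(c - 1)*(c - 3)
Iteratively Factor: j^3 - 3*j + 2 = (j + 2)*(j^2 - 2*j + 1) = (j - 1)*(j + 2)*(j - 1)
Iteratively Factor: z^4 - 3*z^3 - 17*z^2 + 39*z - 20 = (z - 1)*(z^3 - 2*z^2 - 19*z + 20) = (z - 1)^2*(z^2 - z - 20) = (z - 5)*(z - 1)^2*(z + 4)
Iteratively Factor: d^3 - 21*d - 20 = (d + 4)*(d^2 - 4*d - 5) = (d + 1)*(d + 4)*(d - 5)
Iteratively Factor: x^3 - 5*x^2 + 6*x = (x)*(x^2 - 5*x + 6) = x*(x - 2)*(x - 3)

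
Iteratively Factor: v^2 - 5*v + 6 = (v - 3)*(v - 2)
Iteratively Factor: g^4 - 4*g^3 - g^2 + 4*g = (g - 4)*(g^3 - g) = (g - 4)*(g - 1)*(g^2 + g) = (g - 4)*(g - 1)*(g + 1)*(g)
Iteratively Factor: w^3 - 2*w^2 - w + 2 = (w - 2)*(w^2 - 1) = (w - 2)*(w + 1)*(w - 1)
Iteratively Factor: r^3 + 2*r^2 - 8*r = (r)*(r^2 + 2*r - 8) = r*(r - 2)*(r + 4)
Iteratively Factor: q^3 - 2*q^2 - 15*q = (q - 5)*(q^2 + 3*q) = q*(q - 5)*(q + 3)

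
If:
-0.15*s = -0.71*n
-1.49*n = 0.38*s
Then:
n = 0.00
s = 0.00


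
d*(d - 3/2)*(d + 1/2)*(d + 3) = d^4 + 2*d^3 - 15*d^2/4 - 9*d/4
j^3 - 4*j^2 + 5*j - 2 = (j - 2)*(j - 1)^2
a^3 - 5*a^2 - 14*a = a*(a - 7)*(a + 2)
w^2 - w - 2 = (w - 2)*(w + 1)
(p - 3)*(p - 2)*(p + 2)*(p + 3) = p^4 - 13*p^2 + 36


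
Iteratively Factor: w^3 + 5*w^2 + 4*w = (w + 4)*(w^2 + w) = w*(w + 4)*(w + 1)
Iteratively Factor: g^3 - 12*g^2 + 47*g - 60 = (g - 4)*(g^2 - 8*g + 15) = (g - 4)*(g - 3)*(g - 5)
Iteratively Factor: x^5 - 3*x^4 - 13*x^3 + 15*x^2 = (x)*(x^4 - 3*x^3 - 13*x^2 + 15*x) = x*(x + 3)*(x^3 - 6*x^2 + 5*x) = x*(x - 1)*(x + 3)*(x^2 - 5*x) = x*(x - 5)*(x - 1)*(x + 3)*(x)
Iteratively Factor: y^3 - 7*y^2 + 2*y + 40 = (y - 5)*(y^2 - 2*y - 8) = (y - 5)*(y - 4)*(y + 2)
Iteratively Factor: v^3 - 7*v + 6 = (v - 1)*(v^2 + v - 6) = (v - 2)*(v - 1)*(v + 3)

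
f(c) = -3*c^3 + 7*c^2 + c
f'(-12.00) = -1463.00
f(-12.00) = 6180.00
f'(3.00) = -38.00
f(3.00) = -15.00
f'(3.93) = -82.98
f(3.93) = -70.05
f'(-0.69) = -12.94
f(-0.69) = 3.63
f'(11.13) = -958.07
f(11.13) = -3257.98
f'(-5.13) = -307.67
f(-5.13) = 584.11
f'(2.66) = -25.44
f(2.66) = -4.27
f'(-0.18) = -1.81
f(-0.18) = 0.06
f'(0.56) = 6.02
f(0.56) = 2.23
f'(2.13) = -10.01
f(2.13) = 4.90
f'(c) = -9*c^2 + 14*c + 1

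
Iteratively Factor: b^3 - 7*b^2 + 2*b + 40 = (b - 5)*(b^2 - 2*b - 8) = (b - 5)*(b + 2)*(b - 4)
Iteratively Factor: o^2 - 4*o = (o)*(o - 4)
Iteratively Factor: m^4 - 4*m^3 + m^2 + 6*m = (m)*(m^3 - 4*m^2 + m + 6) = m*(m - 2)*(m^2 - 2*m - 3) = m*(m - 2)*(m + 1)*(m - 3)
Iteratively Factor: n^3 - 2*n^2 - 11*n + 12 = (n - 4)*(n^2 + 2*n - 3) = (n - 4)*(n - 1)*(n + 3)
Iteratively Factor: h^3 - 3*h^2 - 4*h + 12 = (h - 3)*(h^2 - 4) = (h - 3)*(h + 2)*(h - 2)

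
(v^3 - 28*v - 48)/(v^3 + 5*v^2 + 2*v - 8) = (v - 6)/(v - 1)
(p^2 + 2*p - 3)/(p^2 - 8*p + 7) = (p + 3)/(p - 7)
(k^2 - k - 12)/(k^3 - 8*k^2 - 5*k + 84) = 1/(k - 7)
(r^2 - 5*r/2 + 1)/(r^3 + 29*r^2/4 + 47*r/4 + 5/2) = 2*(2*r^2 - 5*r + 2)/(4*r^3 + 29*r^2 + 47*r + 10)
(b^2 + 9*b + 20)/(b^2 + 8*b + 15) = (b + 4)/(b + 3)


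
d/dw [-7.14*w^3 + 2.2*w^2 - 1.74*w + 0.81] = -21.42*w^2 + 4.4*w - 1.74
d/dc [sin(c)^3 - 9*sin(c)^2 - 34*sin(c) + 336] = (3*sin(c)^2 - 18*sin(c) - 34)*cos(c)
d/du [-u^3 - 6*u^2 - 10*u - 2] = -3*u^2 - 12*u - 10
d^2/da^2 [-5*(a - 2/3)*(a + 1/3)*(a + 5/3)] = -30*a - 40/3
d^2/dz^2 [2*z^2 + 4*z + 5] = 4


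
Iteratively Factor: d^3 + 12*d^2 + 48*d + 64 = (d + 4)*(d^2 + 8*d + 16) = (d + 4)^2*(d + 4)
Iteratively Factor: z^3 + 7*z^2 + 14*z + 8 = (z + 4)*(z^2 + 3*z + 2) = (z + 1)*(z + 4)*(z + 2)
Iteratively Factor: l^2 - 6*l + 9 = (l - 3)*(l - 3)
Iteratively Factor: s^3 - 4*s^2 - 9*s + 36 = (s + 3)*(s^2 - 7*s + 12) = (s - 4)*(s + 3)*(s - 3)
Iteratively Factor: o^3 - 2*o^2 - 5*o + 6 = (o - 1)*(o^2 - o - 6) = (o - 1)*(o + 2)*(o - 3)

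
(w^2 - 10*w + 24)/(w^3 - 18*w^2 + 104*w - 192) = 1/(w - 8)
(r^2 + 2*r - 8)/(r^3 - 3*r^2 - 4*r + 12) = (r + 4)/(r^2 - r - 6)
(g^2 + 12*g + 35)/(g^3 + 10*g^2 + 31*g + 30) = (g + 7)/(g^2 + 5*g + 6)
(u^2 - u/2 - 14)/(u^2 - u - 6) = (-u^2 + u/2 + 14)/(-u^2 + u + 6)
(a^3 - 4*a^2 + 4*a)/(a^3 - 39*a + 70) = a*(a - 2)/(a^2 + 2*a - 35)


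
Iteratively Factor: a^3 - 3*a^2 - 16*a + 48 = (a - 4)*(a^2 + a - 12) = (a - 4)*(a + 4)*(a - 3)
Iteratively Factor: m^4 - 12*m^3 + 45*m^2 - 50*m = (m - 2)*(m^3 - 10*m^2 + 25*m) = m*(m - 2)*(m^2 - 10*m + 25) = m*(m - 5)*(m - 2)*(m - 5)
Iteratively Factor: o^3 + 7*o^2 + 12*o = (o + 4)*(o^2 + 3*o) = (o + 3)*(o + 4)*(o)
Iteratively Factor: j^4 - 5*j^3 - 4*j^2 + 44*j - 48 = (j + 3)*(j^3 - 8*j^2 + 20*j - 16) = (j - 4)*(j + 3)*(j^2 - 4*j + 4) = (j - 4)*(j - 2)*(j + 3)*(j - 2)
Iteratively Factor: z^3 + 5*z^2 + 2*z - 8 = (z - 1)*(z^2 + 6*z + 8) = (z - 1)*(z + 4)*(z + 2)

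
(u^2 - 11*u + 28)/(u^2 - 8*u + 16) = (u - 7)/(u - 4)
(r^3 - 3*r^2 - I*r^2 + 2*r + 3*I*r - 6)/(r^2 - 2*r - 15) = (r^3 - r^2*(3 + I) + r*(2 + 3*I) - 6)/(r^2 - 2*r - 15)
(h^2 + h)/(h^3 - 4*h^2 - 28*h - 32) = h*(h + 1)/(h^3 - 4*h^2 - 28*h - 32)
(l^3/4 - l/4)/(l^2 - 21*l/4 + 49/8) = 2*l*(l^2 - 1)/(8*l^2 - 42*l + 49)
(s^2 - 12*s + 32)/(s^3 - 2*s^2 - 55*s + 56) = (s - 4)/(s^2 + 6*s - 7)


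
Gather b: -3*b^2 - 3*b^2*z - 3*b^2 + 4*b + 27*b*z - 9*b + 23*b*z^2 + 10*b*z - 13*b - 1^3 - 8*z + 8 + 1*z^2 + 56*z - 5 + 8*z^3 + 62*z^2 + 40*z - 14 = b^2*(-3*z - 6) + b*(23*z^2 + 37*z - 18) + 8*z^3 + 63*z^2 + 88*z - 12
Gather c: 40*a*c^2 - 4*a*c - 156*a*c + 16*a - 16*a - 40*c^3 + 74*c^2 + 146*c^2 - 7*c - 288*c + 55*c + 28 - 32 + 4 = -40*c^3 + c^2*(40*a + 220) + c*(-160*a - 240)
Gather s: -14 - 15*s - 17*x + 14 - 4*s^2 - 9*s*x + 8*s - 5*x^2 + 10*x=-4*s^2 + s*(-9*x - 7) - 5*x^2 - 7*x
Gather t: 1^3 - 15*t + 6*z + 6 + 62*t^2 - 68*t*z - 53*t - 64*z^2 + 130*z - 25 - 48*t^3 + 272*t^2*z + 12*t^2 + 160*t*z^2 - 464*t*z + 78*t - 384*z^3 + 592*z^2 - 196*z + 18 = -48*t^3 + t^2*(272*z + 74) + t*(160*z^2 - 532*z + 10) - 384*z^3 + 528*z^2 - 60*z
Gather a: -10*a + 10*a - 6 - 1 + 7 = 0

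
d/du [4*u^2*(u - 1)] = 4*u*(3*u - 2)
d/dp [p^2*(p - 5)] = p*(3*p - 10)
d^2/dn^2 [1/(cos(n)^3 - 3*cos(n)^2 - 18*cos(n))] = 3*(-6*(sin(n)^2 + 2*cos(n) + 5)^2*sin(n)^2 + (sin(n)^2 + 3*cos(n) + 17)*(-23*cos(n) - 8*cos(2*n) + 3*cos(3*n))*cos(n)/4)/((sin(n)^2 + 3*cos(n) + 17)^3*cos(n)^3)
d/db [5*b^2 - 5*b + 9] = 10*b - 5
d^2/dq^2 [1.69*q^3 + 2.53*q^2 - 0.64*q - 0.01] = 10.14*q + 5.06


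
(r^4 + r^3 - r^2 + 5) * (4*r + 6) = 4*r^5 + 10*r^4 + 2*r^3 - 6*r^2 + 20*r + 30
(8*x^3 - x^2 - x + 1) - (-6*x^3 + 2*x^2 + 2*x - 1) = 14*x^3 - 3*x^2 - 3*x + 2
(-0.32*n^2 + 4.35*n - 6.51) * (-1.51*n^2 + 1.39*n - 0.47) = 0.4832*n^4 - 7.0133*n^3 + 16.027*n^2 - 11.0934*n + 3.0597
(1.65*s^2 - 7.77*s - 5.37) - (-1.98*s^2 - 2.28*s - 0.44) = 3.63*s^2 - 5.49*s - 4.93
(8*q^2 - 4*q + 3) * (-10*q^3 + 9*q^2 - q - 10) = -80*q^5 + 112*q^4 - 74*q^3 - 49*q^2 + 37*q - 30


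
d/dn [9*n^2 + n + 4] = 18*n + 1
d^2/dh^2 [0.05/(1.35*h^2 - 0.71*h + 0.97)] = (-0.18225*h^2 + 0.09585*h + 0.05*(2.7*h - 0.71)*(5.4*h - 1.42) - 0.13095)/(1.35*h^2 - 0.71*h + 0.97)^3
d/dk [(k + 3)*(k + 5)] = 2*k + 8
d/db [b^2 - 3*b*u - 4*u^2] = 2*b - 3*u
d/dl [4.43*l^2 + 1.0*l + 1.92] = 8.86*l + 1.0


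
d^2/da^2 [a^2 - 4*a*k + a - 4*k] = 2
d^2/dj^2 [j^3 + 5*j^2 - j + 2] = 6*j + 10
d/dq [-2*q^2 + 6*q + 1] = 6 - 4*q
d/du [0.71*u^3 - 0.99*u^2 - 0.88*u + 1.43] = 2.13*u^2 - 1.98*u - 0.88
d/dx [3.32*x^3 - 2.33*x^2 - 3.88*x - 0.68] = 9.96*x^2 - 4.66*x - 3.88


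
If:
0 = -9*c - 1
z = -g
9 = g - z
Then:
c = -1/9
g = 9/2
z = -9/2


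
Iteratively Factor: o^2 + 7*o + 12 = (o + 3)*(o + 4)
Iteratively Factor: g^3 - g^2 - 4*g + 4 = (g + 2)*(g^2 - 3*g + 2) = (g - 1)*(g + 2)*(g - 2)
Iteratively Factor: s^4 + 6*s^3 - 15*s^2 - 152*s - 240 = (s + 4)*(s^3 + 2*s^2 - 23*s - 60) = (s - 5)*(s + 4)*(s^2 + 7*s + 12) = (s - 5)*(s + 4)^2*(s + 3)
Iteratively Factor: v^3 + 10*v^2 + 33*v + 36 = (v + 4)*(v^2 + 6*v + 9) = (v + 3)*(v + 4)*(v + 3)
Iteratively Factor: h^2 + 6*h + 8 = (h + 4)*(h + 2)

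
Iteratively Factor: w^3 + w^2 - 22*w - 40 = (w - 5)*(w^2 + 6*w + 8) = (w - 5)*(w + 4)*(w + 2)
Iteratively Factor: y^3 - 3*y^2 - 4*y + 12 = (y - 2)*(y^2 - y - 6) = (y - 2)*(y + 2)*(y - 3)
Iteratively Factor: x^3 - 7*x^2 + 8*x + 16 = (x + 1)*(x^2 - 8*x + 16) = (x - 4)*(x + 1)*(x - 4)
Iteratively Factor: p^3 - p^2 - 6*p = (p)*(p^2 - p - 6) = p*(p - 3)*(p + 2)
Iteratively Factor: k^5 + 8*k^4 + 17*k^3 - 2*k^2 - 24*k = (k)*(k^4 + 8*k^3 + 17*k^2 - 2*k - 24) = k*(k + 4)*(k^3 + 4*k^2 + k - 6) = k*(k - 1)*(k + 4)*(k^2 + 5*k + 6) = k*(k - 1)*(k + 2)*(k + 4)*(k + 3)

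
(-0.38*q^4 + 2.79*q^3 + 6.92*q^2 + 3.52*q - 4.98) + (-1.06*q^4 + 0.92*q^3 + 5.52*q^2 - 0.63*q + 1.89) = -1.44*q^4 + 3.71*q^3 + 12.44*q^2 + 2.89*q - 3.09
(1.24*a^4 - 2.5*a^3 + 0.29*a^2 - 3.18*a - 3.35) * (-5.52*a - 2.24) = -6.8448*a^5 + 11.0224*a^4 + 3.9992*a^3 + 16.904*a^2 + 25.6152*a + 7.504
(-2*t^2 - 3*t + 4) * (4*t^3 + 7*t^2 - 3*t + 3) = -8*t^5 - 26*t^4 + t^3 + 31*t^2 - 21*t + 12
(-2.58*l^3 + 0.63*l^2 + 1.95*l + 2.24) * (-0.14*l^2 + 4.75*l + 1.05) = 0.3612*l^5 - 12.3432*l^4 + 0.0105000000000001*l^3 + 9.6104*l^2 + 12.6875*l + 2.352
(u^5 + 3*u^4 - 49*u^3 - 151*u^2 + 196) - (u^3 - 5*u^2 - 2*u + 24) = u^5 + 3*u^4 - 50*u^3 - 146*u^2 + 2*u + 172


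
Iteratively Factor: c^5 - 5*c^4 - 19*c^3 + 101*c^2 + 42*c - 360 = (c - 3)*(c^4 - 2*c^3 - 25*c^2 + 26*c + 120) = (c - 3)*(c + 4)*(c^3 - 6*c^2 - c + 30) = (c - 3)^2*(c + 4)*(c^2 - 3*c - 10) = (c - 3)^2*(c + 2)*(c + 4)*(c - 5)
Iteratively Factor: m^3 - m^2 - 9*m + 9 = (m - 1)*(m^2 - 9) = (m - 3)*(m - 1)*(m + 3)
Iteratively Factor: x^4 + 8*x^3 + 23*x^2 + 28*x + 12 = (x + 2)*(x^3 + 6*x^2 + 11*x + 6) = (x + 1)*(x + 2)*(x^2 + 5*x + 6) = (x + 1)*(x + 2)^2*(x + 3)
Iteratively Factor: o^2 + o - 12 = (o - 3)*(o + 4)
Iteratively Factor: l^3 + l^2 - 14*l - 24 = (l + 3)*(l^2 - 2*l - 8) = (l + 2)*(l + 3)*(l - 4)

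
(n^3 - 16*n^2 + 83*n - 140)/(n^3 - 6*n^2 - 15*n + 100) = (n^2 - 11*n + 28)/(n^2 - n - 20)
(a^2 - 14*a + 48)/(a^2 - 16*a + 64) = (a - 6)/(a - 8)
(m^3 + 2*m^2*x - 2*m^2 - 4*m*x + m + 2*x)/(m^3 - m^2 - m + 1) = (m + 2*x)/(m + 1)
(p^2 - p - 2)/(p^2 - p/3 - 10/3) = 3*(p + 1)/(3*p + 5)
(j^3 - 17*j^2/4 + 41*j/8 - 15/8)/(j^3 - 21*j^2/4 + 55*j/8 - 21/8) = (2*j - 5)/(2*j - 7)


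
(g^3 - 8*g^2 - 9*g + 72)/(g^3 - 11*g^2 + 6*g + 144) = (g - 3)/(g - 6)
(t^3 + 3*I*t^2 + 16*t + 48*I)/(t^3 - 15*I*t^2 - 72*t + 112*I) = (t^2 + 7*I*t - 12)/(t^2 - 11*I*t - 28)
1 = 1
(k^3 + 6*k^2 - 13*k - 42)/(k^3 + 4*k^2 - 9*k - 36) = (k^2 + 9*k + 14)/(k^2 + 7*k + 12)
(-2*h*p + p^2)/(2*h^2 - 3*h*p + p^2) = p/(-h + p)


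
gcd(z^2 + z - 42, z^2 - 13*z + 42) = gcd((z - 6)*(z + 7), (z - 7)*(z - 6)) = z - 6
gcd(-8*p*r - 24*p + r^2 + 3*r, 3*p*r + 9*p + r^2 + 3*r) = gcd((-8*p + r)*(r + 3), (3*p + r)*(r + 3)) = r + 3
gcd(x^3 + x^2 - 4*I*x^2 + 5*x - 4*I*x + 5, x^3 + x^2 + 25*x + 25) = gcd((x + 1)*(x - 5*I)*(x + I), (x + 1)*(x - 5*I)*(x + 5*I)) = x^2 + x*(1 - 5*I) - 5*I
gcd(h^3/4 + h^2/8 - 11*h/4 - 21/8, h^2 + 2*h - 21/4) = 1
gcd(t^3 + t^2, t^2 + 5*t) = t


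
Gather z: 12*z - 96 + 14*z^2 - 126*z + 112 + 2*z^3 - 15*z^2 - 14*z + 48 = 2*z^3 - z^2 - 128*z + 64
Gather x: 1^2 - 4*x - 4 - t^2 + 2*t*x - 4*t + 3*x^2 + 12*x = -t^2 - 4*t + 3*x^2 + x*(2*t + 8) - 3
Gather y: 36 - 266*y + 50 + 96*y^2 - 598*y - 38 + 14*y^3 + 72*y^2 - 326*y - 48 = 14*y^3 + 168*y^2 - 1190*y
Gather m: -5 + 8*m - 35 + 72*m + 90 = 80*m + 50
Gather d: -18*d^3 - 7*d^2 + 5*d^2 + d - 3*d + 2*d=-18*d^3 - 2*d^2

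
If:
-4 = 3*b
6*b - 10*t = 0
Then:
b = -4/3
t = -4/5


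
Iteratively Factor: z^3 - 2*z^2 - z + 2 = (z - 1)*(z^2 - z - 2) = (z - 1)*(z + 1)*(z - 2)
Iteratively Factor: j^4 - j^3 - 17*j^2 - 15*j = (j - 5)*(j^3 + 4*j^2 + 3*j) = (j - 5)*(j + 1)*(j^2 + 3*j) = j*(j - 5)*(j + 1)*(j + 3)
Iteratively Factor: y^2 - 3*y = (y - 3)*(y)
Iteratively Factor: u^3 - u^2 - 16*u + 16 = (u - 4)*(u^2 + 3*u - 4) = (u - 4)*(u - 1)*(u + 4)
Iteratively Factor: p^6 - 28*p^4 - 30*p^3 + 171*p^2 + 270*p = (p + 3)*(p^5 - 3*p^4 - 19*p^3 + 27*p^2 + 90*p) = (p + 2)*(p + 3)*(p^4 - 5*p^3 - 9*p^2 + 45*p) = (p + 2)*(p + 3)^2*(p^3 - 8*p^2 + 15*p) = p*(p + 2)*(p + 3)^2*(p^2 - 8*p + 15) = p*(p - 5)*(p + 2)*(p + 3)^2*(p - 3)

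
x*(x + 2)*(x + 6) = x^3 + 8*x^2 + 12*x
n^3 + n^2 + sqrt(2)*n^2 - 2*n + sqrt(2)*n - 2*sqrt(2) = (n - 1)*(n + 2)*(n + sqrt(2))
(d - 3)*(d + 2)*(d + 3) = d^3 + 2*d^2 - 9*d - 18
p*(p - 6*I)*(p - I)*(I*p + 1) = I*p^4 + 8*p^3 - 13*I*p^2 - 6*p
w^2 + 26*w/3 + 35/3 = (w + 5/3)*(w + 7)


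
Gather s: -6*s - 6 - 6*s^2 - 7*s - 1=-6*s^2 - 13*s - 7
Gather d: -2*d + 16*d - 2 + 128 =14*d + 126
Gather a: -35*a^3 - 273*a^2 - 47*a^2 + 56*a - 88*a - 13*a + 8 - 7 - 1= -35*a^3 - 320*a^2 - 45*a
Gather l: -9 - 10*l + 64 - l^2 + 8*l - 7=-l^2 - 2*l + 48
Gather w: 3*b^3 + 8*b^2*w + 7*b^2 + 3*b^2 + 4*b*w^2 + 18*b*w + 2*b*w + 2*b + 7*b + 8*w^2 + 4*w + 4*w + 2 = 3*b^3 + 10*b^2 + 9*b + w^2*(4*b + 8) + w*(8*b^2 + 20*b + 8) + 2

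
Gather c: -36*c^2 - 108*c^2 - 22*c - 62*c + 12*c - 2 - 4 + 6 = -144*c^2 - 72*c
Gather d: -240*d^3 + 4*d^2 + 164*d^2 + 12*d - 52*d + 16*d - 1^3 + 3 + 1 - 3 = -240*d^3 + 168*d^2 - 24*d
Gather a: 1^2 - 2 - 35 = -36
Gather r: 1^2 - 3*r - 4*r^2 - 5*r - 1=-4*r^2 - 8*r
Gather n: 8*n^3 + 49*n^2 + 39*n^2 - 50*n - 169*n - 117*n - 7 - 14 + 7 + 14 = 8*n^3 + 88*n^2 - 336*n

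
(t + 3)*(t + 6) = t^2 + 9*t + 18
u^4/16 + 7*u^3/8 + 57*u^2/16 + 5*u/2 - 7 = (u/4 + 1)^2*(u - 1)*(u + 7)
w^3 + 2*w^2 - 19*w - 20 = (w - 4)*(w + 1)*(w + 5)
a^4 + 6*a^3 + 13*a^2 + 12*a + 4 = (a + 1)^2*(a + 2)^2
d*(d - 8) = d^2 - 8*d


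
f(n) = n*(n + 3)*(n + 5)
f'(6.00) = 219.00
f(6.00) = 594.00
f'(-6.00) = 27.00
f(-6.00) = -18.00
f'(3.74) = 116.80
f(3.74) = 220.31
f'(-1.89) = -4.52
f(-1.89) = -6.52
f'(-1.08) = 1.22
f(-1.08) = -8.13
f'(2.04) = 60.12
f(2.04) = 72.38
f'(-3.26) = -5.28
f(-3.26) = 1.47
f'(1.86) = 55.14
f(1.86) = 62.01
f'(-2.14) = -5.50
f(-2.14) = -5.26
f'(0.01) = 15.16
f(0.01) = 0.15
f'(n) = n*(n + 3) + n*(n + 5) + (n + 3)*(n + 5)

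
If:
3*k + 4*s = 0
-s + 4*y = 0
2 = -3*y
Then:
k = 32/9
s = -8/3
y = -2/3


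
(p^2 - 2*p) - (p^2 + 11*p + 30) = -13*p - 30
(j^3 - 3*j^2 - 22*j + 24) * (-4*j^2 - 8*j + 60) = -4*j^5 + 4*j^4 + 172*j^3 - 100*j^2 - 1512*j + 1440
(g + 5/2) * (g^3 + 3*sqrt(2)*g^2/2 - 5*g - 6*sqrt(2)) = g^4 + 3*sqrt(2)*g^3/2 + 5*g^3/2 - 5*g^2 + 15*sqrt(2)*g^2/4 - 25*g/2 - 6*sqrt(2)*g - 15*sqrt(2)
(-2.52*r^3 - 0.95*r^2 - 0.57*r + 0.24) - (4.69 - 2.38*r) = -2.52*r^3 - 0.95*r^2 + 1.81*r - 4.45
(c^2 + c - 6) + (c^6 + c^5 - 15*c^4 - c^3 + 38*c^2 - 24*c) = c^6 + c^5 - 15*c^4 - c^3 + 39*c^2 - 23*c - 6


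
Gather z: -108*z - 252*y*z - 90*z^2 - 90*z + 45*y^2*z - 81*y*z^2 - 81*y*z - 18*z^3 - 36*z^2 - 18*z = -18*z^3 + z^2*(-81*y - 126) + z*(45*y^2 - 333*y - 216)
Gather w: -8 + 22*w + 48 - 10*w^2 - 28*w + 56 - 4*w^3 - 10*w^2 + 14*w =-4*w^3 - 20*w^2 + 8*w + 96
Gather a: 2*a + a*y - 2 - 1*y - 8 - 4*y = a*(y + 2) - 5*y - 10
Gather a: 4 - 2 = 2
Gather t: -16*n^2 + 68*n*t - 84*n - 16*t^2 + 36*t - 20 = -16*n^2 - 84*n - 16*t^2 + t*(68*n + 36) - 20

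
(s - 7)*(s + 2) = s^2 - 5*s - 14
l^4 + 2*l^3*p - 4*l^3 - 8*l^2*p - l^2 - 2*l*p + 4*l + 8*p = (l - 4)*(l - 1)*(l + 1)*(l + 2*p)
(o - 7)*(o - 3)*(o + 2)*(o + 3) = o^4 - 5*o^3 - 23*o^2 + 45*o + 126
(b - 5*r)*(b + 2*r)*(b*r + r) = b^3*r - 3*b^2*r^2 + b^2*r - 10*b*r^3 - 3*b*r^2 - 10*r^3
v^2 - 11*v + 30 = (v - 6)*(v - 5)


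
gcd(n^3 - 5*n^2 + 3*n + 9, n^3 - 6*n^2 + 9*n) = n^2 - 6*n + 9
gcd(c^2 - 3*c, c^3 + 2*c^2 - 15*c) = c^2 - 3*c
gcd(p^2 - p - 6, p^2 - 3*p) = p - 3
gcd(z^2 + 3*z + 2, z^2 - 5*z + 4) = 1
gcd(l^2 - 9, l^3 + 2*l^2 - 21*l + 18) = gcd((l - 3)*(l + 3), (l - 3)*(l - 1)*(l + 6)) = l - 3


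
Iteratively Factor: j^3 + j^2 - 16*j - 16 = (j + 4)*(j^2 - 3*j - 4) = (j + 1)*(j + 4)*(j - 4)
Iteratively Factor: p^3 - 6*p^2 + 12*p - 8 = (p - 2)*(p^2 - 4*p + 4) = (p - 2)^2*(p - 2)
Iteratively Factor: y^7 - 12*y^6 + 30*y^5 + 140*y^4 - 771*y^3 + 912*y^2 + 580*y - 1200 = (y - 2)*(y^6 - 10*y^5 + 10*y^4 + 160*y^3 - 451*y^2 + 10*y + 600) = (y - 2)^2*(y^5 - 8*y^4 - 6*y^3 + 148*y^2 - 155*y - 300) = (y - 2)^2*(y + 1)*(y^4 - 9*y^3 + 3*y^2 + 145*y - 300) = (y - 5)*(y - 2)^2*(y + 1)*(y^3 - 4*y^2 - 17*y + 60) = (y - 5)*(y - 2)^2*(y + 1)*(y + 4)*(y^2 - 8*y + 15) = (y - 5)*(y - 3)*(y - 2)^2*(y + 1)*(y + 4)*(y - 5)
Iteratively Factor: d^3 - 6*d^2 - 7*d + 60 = (d - 5)*(d^2 - d - 12) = (d - 5)*(d - 4)*(d + 3)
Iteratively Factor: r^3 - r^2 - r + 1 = (r - 1)*(r^2 - 1) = (r - 1)^2*(r + 1)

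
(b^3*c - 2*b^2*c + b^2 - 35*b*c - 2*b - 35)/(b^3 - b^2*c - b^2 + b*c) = (b^3*c - 2*b^2*c + b^2 - 35*b*c - 2*b - 35)/(b*(b^2 - b*c - b + c))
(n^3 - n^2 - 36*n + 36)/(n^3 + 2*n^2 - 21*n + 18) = (n - 6)/(n - 3)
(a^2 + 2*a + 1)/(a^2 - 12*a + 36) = (a^2 + 2*a + 1)/(a^2 - 12*a + 36)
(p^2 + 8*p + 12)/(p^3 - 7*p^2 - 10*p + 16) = (p + 6)/(p^2 - 9*p + 8)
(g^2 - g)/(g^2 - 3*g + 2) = g/(g - 2)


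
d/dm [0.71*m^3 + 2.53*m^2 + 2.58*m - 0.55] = 2.13*m^2 + 5.06*m + 2.58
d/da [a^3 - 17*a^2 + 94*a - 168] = 3*a^2 - 34*a + 94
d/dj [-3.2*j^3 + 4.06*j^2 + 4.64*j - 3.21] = -9.6*j^2 + 8.12*j + 4.64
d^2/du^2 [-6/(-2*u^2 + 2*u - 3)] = 24*(-2*u^2 + 2*u + 2*(2*u - 1)^2 - 3)/(2*u^2 - 2*u + 3)^3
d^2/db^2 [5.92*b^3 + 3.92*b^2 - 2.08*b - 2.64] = 35.52*b + 7.84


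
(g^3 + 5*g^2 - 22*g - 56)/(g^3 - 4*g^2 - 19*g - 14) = (g^2 + 3*g - 28)/(g^2 - 6*g - 7)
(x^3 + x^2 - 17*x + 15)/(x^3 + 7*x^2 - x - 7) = (x^2 + 2*x - 15)/(x^2 + 8*x + 7)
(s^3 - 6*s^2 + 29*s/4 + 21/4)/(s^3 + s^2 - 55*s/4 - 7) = (s - 3)/(s + 4)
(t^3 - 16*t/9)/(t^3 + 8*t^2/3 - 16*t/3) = (t + 4/3)/(t + 4)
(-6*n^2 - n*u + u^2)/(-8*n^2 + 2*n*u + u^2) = (-6*n^2 - n*u + u^2)/(-8*n^2 + 2*n*u + u^2)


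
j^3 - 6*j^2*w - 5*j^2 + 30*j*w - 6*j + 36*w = (j - 6)*(j + 1)*(j - 6*w)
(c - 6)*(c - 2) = c^2 - 8*c + 12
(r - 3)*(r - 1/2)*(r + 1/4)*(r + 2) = r^4 - 5*r^3/4 - 47*r^2/8 + 13*r/8 + 3/4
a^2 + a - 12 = (a - 3)*(a + 4)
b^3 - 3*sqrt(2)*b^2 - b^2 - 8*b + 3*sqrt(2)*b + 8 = (b - 1)*(b - 4*sqrt(2))*(b + sqrt(2))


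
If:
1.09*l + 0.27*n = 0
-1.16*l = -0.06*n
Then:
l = 0.00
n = 0.00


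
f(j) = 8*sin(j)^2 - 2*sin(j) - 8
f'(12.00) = -8.93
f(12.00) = -4.62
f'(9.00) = -4.19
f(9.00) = -7.47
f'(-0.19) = -4.93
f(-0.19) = -7.34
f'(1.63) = -0.83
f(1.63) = -2.02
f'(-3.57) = -4.23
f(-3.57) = -7.45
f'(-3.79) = -6.11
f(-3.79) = -6.29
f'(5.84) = -8.01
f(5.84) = -5.67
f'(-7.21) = -8.88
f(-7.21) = -1.28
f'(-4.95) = 3.19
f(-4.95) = -2.39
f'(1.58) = -0.13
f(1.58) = -2.00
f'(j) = 16*sin(j)*cos(j) - 2*cos(j)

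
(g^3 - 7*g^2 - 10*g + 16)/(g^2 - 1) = (g^2 - 6*g - 16)/(g + 1)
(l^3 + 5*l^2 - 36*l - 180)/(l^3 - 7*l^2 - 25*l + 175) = (l^2 - 36)/(l^2 - 12*l + 35)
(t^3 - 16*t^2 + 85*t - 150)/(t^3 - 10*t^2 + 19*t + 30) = (t - 5)/(t + 1)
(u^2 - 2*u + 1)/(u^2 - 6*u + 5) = (u - 1)/(u - 5)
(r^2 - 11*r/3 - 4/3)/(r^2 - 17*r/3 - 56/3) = (-3*r^2 + 11*r + 4)/(-3*r^2 + 17*r + 56)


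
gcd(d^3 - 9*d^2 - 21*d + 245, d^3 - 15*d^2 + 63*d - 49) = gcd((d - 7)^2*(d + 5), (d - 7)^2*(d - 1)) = d^2 - 14*d + 49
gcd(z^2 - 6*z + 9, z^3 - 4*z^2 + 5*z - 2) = 1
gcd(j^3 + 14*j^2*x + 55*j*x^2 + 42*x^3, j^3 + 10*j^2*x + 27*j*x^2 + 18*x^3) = j^2 + 7*j*x + 6*x^2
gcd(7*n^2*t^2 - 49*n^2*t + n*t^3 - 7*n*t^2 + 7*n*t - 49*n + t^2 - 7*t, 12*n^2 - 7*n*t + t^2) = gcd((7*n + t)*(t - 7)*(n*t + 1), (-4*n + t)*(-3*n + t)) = 1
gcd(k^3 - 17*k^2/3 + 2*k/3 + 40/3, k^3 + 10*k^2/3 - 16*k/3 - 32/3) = k^2 - 2*k/3 - 8/3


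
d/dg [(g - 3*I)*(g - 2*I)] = 2*g - 5*I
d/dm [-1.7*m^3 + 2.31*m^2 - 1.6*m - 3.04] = -5.1*m^2 + 4.62*m - 1.6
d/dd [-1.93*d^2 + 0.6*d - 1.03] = 0.6 - 3.86*d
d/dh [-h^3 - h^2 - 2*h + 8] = -3*h^2 - 2*h - 2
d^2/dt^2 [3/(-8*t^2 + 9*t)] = 6*(8*t*(8*t - 9) - (16*t - 9)^2)/(t^3*(8*t - 9)^3)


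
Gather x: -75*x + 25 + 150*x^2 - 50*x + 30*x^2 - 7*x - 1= 180*x^2 - 132*x + 24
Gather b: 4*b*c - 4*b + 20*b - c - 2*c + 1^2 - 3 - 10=b*(4*c + 16) - 3*c - 12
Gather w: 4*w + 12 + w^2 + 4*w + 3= w^2 + 8*w + 15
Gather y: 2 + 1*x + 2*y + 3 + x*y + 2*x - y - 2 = 3*x + y*(x + 1) + 3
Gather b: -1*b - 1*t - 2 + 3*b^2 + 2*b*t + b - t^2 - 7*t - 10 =3*b^2 + 2*b*t - t^2 - 8*t - 12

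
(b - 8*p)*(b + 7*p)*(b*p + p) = b^3*p - b^2*p^2 + b^2*p - 56*b*p^3 - b*p^2 - 56*p^3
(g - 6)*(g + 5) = g^2 - g - 30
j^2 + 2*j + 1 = (j + 1)^2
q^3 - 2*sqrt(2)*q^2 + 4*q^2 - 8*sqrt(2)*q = q*(q + 4)*(q - 2*sqrt(2))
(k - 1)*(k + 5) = k^2 + 4*k - 5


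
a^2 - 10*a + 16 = (a - 8)*(a - 2)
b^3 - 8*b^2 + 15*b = b*(b - 5)*(b - 3)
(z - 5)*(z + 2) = z^2 - 3*z - 10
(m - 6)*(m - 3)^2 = m^3 - 12*m^2 + 45*m - 54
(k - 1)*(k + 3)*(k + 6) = k^3 + 8*k^2 + 9*k - 18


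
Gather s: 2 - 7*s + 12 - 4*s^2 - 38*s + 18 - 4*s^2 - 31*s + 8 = -8*s^2 - 76*s + 40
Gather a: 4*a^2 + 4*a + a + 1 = 4*a^2 + 5*a + 1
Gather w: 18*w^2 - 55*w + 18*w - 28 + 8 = 18*w^2 - 37*w - 20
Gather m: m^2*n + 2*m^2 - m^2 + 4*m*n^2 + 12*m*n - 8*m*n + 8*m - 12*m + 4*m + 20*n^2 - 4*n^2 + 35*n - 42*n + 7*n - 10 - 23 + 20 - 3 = m^2*(n + 1) + m*(4*n^2 + 4*n) + 16*n^2 - 16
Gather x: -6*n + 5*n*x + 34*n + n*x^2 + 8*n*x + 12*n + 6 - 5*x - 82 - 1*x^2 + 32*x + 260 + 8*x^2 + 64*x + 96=40*n + x^2*(n + 7) + x*(13*n + 91) + 280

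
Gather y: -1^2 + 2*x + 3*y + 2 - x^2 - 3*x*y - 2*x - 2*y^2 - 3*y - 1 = -x^2 - 3*x*y - 2*y^2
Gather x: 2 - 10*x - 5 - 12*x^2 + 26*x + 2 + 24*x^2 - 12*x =12*x^2 + 4*x - 1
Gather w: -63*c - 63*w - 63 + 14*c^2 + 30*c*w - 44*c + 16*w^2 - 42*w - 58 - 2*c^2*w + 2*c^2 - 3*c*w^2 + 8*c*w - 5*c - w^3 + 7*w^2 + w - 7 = 16*c^2 - 112*c - w^3 + w^2*(23 - 3*c) + w*(-2*c^2 + 38*c - 104) - 128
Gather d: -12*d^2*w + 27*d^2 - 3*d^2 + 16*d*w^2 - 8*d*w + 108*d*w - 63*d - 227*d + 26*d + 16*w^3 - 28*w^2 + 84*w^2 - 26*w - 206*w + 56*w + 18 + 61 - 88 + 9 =d^2*(24 - 12*w) + d*(16*w^2 + 100*w - 264) + 16*w^3 + 56*w^2 - 176*w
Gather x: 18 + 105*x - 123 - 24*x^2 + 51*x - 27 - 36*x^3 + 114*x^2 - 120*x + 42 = -36*x^3 + 90*x^2 + 36*x - 90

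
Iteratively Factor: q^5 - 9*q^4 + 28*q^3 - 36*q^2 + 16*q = (q)*(q^4 - 9*q^3 + 28*q^2 - 36*q + 16) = q*(q - 1)*(q^3 - 8*q^2 + 20*q - 16) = q*(q - 2)*(q - 1)*(q^2 - 6*q + 8) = q*(q - 2)^2*(q - 1)*(q - 4)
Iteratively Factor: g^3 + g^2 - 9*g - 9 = (g + 3)*(g^2 - 2*g - 3) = (g + 1)*(g + 3)*(g - 3)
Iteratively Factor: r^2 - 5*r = (r)*(r - 5)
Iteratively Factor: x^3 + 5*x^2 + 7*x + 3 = (x + 3)*(x^2 + 2*x + 1) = (x + 1)*(x + 3)*(x + 1)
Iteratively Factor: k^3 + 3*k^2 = (k)*(k^2 + 3*k) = k*(k + 3)*(k)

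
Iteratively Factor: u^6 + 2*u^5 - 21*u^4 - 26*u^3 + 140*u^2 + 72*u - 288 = (u + 3)*(u^5 - u^4 - 18*u^3 + 28*u^2 + 56*u - 96) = (u + 2)*(u + 3)*(u^4 - 3*u^3 - 12*u^2 + 52*u - 48) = (u - 2)*(u + 2)*(u + 3)*(u^3 - u^2 - 14*u + 24) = (u - 2)*(u + 2)*(u + 3)*(u + 4)*(u^2 - 5*u + 6) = (u - 3)*(u - 2)*(u + 2)*(u + 3)*(u + 4)*(u - 2)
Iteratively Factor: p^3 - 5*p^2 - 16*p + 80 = (p - 5)*(p^2 - 16) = (p - 5)*(p - 4)*(p + 4)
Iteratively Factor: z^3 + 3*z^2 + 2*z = (z + 1)*(z^2 + 2*z) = z*(z + 1)*(z + 2)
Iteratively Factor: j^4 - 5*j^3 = (j)*(j^3 - 5*j^2) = j*(j - 5)*(j^2) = j^2*(j - 5)*(j)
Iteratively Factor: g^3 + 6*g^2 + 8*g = (g)*(g^2 + 6*g + 8) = g*(g + 4)*(g + 2)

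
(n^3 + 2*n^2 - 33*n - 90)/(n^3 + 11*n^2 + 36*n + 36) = (n^2 - n - 30)/(n^2 + 8*n + 12)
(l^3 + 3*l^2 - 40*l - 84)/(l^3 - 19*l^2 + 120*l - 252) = (l^2 + 9*l + 14)/(l^2 - 13*l + 42)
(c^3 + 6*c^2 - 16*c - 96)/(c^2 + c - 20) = (c^2 + 10*c + 24)/(c + 5)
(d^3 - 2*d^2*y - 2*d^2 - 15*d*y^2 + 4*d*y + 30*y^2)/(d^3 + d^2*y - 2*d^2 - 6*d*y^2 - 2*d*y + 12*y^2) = (-d + 5*y)/(-d + 2*y)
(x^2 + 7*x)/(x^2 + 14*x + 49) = x/(x + 7)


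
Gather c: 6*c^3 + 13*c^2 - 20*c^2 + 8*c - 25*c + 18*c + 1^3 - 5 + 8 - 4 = 6*c^3 - 7*c^2 + c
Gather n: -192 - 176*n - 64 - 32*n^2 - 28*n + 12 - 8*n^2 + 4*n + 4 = -40*n^2 - 200*n - 240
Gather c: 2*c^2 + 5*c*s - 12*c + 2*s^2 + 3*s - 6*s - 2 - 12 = 2*c^2 + c*(5*s - 12) + 2*s^2 - 3*s - 14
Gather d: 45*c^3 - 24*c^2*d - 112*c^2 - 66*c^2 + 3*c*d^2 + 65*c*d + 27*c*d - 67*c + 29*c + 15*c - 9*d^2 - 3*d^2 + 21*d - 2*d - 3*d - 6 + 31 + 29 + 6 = 45*c^3 - 178*c^2 - 23*c + d^2*(3*c - 12) + d*(-24*c^2 + 92*c + 16) + 60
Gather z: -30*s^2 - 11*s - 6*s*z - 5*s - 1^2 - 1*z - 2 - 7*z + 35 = -30*s^2 - 16*s + z*(-6*s - 8) + 32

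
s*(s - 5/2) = s^2 - 5*s/2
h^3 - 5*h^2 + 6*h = h*(h - 3)*(h - 2)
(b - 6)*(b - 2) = b^2 - 8*b + 12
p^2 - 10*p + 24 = (p - 6)*(p - 4)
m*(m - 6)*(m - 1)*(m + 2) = m^4 - 5*m^3 - 8*m^2 + 12*m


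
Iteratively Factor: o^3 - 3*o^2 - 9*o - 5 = (o + 1)*(o^2 - 4*o - 5) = (o - 5)*(o + 1)*(o + 1)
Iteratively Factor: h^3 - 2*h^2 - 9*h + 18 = (h - 3)*(h^2 + h - 6) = (h - 3)*(h + 3)*(h - 2)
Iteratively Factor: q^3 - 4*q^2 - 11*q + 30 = (q - 2)*(q^2 - 2*q - 15) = (q - 5)*(q - 2)*(q + 3)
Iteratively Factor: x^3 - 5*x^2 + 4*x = (x - 4)*(x^2 - x) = (x - 4)*(x - 1)*(x)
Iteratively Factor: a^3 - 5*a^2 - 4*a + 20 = (a + 2)*(a^2 - 7*a + 10) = (a - 5)*(a + 2)*(a - 2)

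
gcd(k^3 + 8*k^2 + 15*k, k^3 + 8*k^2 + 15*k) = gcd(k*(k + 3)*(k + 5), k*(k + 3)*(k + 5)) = k^3 + 8*k^2 + 15*k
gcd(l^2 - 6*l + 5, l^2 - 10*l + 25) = l - 5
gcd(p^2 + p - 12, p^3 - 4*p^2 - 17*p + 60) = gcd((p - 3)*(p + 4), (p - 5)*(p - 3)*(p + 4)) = p^2 + p - 12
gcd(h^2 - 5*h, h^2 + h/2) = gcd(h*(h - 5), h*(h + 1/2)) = h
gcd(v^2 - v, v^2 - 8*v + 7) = v - 1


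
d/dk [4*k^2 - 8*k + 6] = 8*k - 8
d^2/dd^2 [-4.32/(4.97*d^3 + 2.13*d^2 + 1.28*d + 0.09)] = ((128.8224*d + 18.4032)*(4.97*d^3 + 2.13*d^2 + 1.28*d + 0.09) - 4.32*(14.91*d^2 + 4.26*d + 1.28)*(29.82*d^2 + 8.52*d + 2.56))/(4.97*d^3 + 2.13*d^2 + 1.28*d + 0.09)^3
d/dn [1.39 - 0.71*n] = -0.710000000000000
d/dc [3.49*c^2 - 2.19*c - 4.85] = 6.98*c - 2.19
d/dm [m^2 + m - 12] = 2*m + 1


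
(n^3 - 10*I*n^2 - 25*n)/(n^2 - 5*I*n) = n - 5*I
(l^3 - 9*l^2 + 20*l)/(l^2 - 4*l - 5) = l*(l - 4)/(l + 1)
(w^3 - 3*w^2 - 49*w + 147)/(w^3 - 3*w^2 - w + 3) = (w^2 - 49)/(w^2 - 1)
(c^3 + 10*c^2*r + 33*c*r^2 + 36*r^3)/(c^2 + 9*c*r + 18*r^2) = (c^2 + 7*c*r + 12*r^2)/(c + 6*r)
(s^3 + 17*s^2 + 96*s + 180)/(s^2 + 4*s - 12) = (s^2 + 11*s + 30)/(s - 2)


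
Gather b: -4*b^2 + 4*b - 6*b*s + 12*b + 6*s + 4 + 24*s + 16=-4*b^2 + b*(16 - 6*s) + 30*s + 20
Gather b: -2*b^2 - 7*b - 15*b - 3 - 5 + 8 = -2*b^2 - 22*b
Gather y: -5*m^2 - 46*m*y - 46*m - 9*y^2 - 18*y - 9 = -5*m^2 - 46*m - 9*y^2 + y*(-46*m - 18) - 9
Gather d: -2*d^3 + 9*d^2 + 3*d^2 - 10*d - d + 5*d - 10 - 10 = -2*d^3 + 12*d^2 - 6*d - 20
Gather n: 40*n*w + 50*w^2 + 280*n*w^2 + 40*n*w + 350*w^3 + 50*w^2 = n*(280*w^2 + 80*w) + 350*w^3 + 100*w^2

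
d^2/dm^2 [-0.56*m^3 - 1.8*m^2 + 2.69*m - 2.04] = -3.36*m - 3.6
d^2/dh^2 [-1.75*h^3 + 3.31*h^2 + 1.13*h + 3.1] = 6.62 - 10.5*h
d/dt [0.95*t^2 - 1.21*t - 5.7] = 1.9*t - 1.21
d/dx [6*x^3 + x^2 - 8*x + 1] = 18*x^2 + 2*x - 8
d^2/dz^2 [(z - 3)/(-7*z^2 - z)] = 2*(-49*z^3 + 441*z^2 + 63*z + 3)/(z^3*(343*z^3 + 147*z^2 + 21*z + 1))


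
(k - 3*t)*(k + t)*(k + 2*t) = k^3 - 7*k*t^2 - 6*t^3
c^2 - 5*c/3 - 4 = (c - 3)*(c + 4/3)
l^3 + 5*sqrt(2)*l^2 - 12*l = l*(l - sqrt(2))*(l + 6*sqrt(2))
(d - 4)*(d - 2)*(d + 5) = d^3 - d^2 - 22*d + 40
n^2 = n^2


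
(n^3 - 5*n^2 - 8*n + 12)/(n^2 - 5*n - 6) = (n^2 + n - 2)/(n + 1)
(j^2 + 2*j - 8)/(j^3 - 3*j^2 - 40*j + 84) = (j + 4)/(j^2 - j - 42)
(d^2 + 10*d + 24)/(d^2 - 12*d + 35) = (d^2 + 10*d + 24)/(d^2 - 12*d + 35)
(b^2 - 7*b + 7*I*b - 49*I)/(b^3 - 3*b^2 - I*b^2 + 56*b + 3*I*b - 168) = (b - 7)/(b^2 - b*(3 + 8*I) + 24*I)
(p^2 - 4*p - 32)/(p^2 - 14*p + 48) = (p + 4)/(p - 6)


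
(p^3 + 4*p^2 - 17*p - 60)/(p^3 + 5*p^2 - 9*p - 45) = (p - 4)/(p - 3)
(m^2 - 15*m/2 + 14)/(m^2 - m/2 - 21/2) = (m - 4)/(m + 3)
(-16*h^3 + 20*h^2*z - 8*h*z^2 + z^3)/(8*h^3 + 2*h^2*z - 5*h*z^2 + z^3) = (-2*h + z)/(h + z)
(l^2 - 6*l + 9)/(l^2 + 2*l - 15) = (l - 3)/(l + 5)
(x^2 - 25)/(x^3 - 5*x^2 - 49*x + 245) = (x + 5)/(x^2 - 49)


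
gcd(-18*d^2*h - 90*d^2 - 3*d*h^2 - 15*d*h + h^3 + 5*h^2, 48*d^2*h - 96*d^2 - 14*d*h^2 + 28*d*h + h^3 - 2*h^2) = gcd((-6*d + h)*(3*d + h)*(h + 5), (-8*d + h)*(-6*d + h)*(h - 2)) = 6*d - h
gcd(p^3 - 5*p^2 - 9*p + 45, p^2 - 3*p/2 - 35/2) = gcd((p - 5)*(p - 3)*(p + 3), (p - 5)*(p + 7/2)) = p - 5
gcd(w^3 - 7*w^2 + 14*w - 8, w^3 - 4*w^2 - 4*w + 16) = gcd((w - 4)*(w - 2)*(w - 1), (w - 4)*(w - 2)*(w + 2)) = w^2 - 6*w + 8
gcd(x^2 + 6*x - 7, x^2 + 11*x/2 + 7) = 1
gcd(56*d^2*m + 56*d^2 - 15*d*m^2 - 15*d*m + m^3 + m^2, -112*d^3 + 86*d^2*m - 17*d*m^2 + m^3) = 56*d^2 - 15*d*m + m^2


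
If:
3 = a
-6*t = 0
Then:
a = 3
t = 0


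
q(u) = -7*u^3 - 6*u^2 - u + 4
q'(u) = -21*u^2 - 12*u - 1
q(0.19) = 3.55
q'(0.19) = -4.04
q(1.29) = -22.30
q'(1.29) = -51.43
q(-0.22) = 4.00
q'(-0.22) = 0.62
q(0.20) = 3.50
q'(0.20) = -4.24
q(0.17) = 3.62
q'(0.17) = -3.65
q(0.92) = -7.45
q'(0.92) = -29.81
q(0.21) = 3.46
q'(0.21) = -4.45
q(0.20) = 3.50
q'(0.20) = -4.24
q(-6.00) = 1306.00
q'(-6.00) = -685.00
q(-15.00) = 22294.00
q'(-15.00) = -4546.00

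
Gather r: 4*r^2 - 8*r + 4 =4*r^2 - 8*r + 4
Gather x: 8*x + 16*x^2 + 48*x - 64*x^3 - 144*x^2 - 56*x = -64*x^3 - 128*x^2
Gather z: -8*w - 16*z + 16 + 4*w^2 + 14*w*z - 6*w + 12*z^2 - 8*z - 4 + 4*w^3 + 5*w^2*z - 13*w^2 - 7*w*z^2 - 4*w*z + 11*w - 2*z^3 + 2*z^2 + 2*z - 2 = 4*w^3 - 9*w^2 - 3*w - 2*z^3 + z^2*(14 - 7*w) + z*(5*w^2 + 10*w - 22) + 10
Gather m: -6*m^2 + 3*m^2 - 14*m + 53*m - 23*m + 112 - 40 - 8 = -3*m^2 + 16*m + 64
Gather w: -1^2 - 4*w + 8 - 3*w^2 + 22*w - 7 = -3*w^2 + 18*w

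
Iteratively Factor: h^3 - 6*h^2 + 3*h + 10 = (h + 1)*(h^2 - 7*h + 10) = (h - 2)*(h + 1)*(h - 5)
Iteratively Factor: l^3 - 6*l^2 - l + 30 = (l - 5)*(l^2 - l - 6) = (l - 5)*(l + 2)*(l - 3)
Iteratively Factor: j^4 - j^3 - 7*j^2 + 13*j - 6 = (j + 3)*(j^3 - 4*j^2 + 5*j - 2) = (j - 2)*(j + 3)*(j^2 - 2*j + 1) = (j - 2)*(j - 1)*(j + 3)*(j - 1)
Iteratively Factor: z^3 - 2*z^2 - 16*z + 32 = (z + 4)*(z^2 - 6*z + 8) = (z - 4)*(z + 4)*(z - 2)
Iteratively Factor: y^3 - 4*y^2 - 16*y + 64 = (y - 4)*(y^2 - 16) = (y - 4)*(y + 4)*(y - 4)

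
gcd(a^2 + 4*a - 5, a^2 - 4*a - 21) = 1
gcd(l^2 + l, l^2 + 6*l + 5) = l + 1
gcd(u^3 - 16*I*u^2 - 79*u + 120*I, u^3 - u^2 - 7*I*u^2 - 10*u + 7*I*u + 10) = u - 5*I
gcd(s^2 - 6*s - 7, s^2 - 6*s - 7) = s^2 - 6*s - 7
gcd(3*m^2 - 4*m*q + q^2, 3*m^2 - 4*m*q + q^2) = 3*m^2 - 4*m*q + q^2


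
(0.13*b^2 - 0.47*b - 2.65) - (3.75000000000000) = 0.13*b^2 - 0.47*b - 6.4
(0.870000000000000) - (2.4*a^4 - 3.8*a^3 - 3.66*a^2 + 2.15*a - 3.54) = -2.4*a^4 + 3.8*a^3 + 3.66*a^2 - 2.15*a + 4.41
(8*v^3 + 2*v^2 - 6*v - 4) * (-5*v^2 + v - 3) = -40*v^5 - 2*v^4 + 8*v^3 + 8*v^2 + 14*v + 12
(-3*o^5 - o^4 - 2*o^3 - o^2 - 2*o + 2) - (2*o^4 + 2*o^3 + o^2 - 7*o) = -3*o^5 - 3*o^4 - 4*o^3 - 2*o^2 + 5*o + 2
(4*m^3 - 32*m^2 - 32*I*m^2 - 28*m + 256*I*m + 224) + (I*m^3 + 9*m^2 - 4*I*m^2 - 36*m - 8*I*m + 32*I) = 4*m^3 + I*m^3 - 23*m^2 - 36*I*m^2 - 64*m + 248*I*m + 224 + 32*I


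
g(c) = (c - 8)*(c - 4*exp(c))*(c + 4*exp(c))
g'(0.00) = 240.00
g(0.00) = 128.00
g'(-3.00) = 75.83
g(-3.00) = -98.56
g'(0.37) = 472.70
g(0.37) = 254.83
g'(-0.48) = 106.15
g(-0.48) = 50.00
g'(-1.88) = 47.67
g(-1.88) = -31.24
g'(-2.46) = 59.84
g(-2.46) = -62.08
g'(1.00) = 1523.92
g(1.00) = 820.57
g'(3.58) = 161411.28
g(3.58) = 90953.69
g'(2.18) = 13301.87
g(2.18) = 7259.65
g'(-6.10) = 209.23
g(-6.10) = -524.66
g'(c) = (1 - 4*exp(c))*(c - 8)*(c + 4*exp(c)) + (c - 8)*(c - 4*exp(c))*(4*exp(c) + 1) + (c - 4*exp(c))*(c + 4*exp(c))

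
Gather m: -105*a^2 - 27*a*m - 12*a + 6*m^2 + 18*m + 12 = -105*a^2 - 12*a + 6*m^2 + m*(18 - 27*a) + 12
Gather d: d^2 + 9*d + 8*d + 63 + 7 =d^2 + 17*d + 70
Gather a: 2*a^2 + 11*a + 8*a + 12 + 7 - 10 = 2*a^2 + 19*a + 9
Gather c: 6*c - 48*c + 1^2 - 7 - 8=-42*c - 14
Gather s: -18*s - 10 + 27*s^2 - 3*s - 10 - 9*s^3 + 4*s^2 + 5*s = -9*s^3 + 31*s^2 - 16*s - 20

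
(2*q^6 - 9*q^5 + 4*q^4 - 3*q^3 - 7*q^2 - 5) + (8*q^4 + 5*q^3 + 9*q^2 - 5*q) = 2*q^6 - 9*q^5 + 12*q^4 + 2*q^3 + 2*q^2 - 5*q - 5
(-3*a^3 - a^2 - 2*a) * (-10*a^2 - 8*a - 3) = 30*a^5 + 34*a^4 + 37*a^3 + 19*a^2 + 6*a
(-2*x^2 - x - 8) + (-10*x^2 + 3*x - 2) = -12*x^2 + 2*x - 10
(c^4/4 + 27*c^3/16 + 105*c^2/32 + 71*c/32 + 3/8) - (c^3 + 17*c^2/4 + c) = c^4/4 + 11*c^3/16 - 31*c^2/32 + 39*c/32 + 3/8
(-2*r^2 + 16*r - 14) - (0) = -2*r^2 + 16*r - 14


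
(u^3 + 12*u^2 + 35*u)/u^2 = u + 12 + 35/u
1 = 1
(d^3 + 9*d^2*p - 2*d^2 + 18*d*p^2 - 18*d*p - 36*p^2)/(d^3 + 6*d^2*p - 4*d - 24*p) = (d + 3*p)/(d + 2)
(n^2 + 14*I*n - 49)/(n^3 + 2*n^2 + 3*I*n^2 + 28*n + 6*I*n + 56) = (n + 7*I)/(n^2 + n*(2 - 4*I) - 8*I)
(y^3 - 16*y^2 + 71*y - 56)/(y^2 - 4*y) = (y^3 - 16*y^2 + 71*y - 56)/(y*(y - 4))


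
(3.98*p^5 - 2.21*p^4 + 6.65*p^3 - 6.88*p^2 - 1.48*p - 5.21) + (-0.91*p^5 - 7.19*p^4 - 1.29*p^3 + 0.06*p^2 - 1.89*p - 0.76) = 3.07*p^5 - 9.4*p^4 + 5.36*p^3 - 6.82*p^2 - 3.37*p - 5.97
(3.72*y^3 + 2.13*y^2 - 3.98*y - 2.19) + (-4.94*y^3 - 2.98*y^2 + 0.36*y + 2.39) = -1.22*y^3 - 0.85*y^2 - 3.62*y + 0.2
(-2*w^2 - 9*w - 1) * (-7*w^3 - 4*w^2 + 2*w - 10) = 14*w^5 + 71*w^4 + 39*w^3 + 6*w^2 + 88*w + 10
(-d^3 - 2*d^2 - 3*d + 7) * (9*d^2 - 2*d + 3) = -9*d^5 - 16*d^4 - 26*d^3 + 63*d^2 - 23*d + 21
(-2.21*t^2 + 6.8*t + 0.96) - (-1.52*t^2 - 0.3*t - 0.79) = -0.69*t^2 + 7.1*t + 1.75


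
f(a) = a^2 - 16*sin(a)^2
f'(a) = 2*a - 32*sin(a)*cos(a)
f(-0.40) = -2.27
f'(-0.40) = 10.68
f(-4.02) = 6.68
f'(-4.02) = 7.68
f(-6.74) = 42.31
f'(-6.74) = -0.81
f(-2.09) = -7.69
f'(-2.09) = -17.97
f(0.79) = -7.45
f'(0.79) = -14.42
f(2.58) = 2.12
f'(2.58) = 19.58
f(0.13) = -0.25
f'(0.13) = -3.85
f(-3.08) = 9.43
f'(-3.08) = -8.13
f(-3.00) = 8.68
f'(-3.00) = -10.47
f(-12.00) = 139.39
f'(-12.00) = -38.49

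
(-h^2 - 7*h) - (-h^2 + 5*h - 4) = 4 - 12*h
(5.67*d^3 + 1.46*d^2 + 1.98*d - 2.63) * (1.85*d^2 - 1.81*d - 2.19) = 10.4895*d^5 - 7.5617*d^4 - 11.3969*d^3 - 11.6467*d^2 + 0.4241*d + 5.7597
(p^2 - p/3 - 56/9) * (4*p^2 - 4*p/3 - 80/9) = 4*p^4 - 8*p^3/3 - 100*p^2/3 + 304*p/27 + 4480/81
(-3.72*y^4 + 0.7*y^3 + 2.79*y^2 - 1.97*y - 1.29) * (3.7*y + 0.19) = -13.764*y^5 + 1.8832*y^4 + 10.456*y^3 - 6.7589*y^2 - 5.1473*y - 0.2451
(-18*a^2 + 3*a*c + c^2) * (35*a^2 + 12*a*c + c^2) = -630*a^4 - 111*a^3*c + 53*a^2*c^2 + 15*a*c^3 + c^4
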